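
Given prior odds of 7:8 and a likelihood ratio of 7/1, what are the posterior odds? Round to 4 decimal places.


Posterior odds = prior odds * LR
Prior odds = 7/8 = 0.875
LR = 7/1 = 7.0
Posterior odds = 0.875 * 7.0 = 6.125

6.125


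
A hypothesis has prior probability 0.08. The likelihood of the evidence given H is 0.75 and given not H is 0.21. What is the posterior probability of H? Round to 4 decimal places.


Using Bayes' theorem:
P(E) = 0.08 * 0.75 + 0.92 * 0.21
P(E) = 0.2532
P(H|E) = (0.08 * 0.75) / 0.2532 = 0.237

0.237


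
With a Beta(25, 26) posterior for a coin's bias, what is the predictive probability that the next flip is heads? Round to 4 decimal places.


The predictive probability equals the posterior mean.
P(next = heads) = alpha / (alpha + beta)
= 25 / 51 = 0.4902

0.4902


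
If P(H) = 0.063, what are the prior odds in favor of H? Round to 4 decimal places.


Prior odds = P(H) / (1 - P(H))
= 0.063 / 0.937
= 0.0672

0.0672


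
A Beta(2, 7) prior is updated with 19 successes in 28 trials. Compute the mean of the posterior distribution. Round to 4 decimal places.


After update: Beta(21, 16)
Mean = 21 / (21 + 16) = 21 / 37
= 0.5676

0.5676


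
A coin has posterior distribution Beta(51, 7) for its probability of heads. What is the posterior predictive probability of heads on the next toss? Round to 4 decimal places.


Posterior predictive = E[theta] = alpha/(alpha+beta)
= 51/58
= 0.8793

0.8793


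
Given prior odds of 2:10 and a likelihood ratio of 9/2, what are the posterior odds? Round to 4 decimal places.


Posterior odds = prior odds * LR
Prior odds = 2/10 = 0.2
LR = 9/2 = 4.5
Posterior odds = 0.2 * 4.5 = 0.9

0.9


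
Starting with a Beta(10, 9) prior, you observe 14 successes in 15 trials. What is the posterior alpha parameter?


For a Beta-Binomial conjugate model:
Posterior alpha = prior alpha + number of successes
= 10 + 14 = 24

24


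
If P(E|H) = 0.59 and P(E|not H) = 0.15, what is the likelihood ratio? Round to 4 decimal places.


Likelihood ratio = P(E|H) / P(E|not H)
= 0.59 / 0.15
= 3.9333

3.9333


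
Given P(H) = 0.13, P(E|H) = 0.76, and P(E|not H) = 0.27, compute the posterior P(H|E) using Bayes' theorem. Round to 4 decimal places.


By Bayes' theorem: P(H|E) = P(E|H)*P(H) / P(E)
P(E) = P(E|H)*P(H) + P(E|not H)*P(not H)
P(E) = 0.76*0.13 + 0.27*0.87 = 0.3337
P(H|E) = 0.76*0.13 / 0.3337 = 0.2961

0.2961


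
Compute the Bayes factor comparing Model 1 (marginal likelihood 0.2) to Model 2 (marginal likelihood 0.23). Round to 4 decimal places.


BF12 = marginal likelihood of M1 / marginal likelihood of M2
= 0.2/0.23
= 0.8696

0.8696


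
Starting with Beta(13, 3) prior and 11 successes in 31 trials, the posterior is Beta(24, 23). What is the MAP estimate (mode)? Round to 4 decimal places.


The mode of Beta(a, b) when a > 1 and b > 1 is (a-1)/(a+b-2)
= (24 - 1) / (24 + 23 - 2)
= 23 / 45
= 0.5111

0.5111


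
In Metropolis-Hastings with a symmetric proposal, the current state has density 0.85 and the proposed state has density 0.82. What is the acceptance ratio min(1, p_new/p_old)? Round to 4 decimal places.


Ratio = p_new / p_old = 0.82 / 0.85 = 0.9647
Acceptance = min(1, 0.9647) = 0.9647

0.9647


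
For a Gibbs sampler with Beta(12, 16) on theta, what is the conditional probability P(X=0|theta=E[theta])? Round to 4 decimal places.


E[theta] = 12/(12+16) = 0.4286
P(X=0|theta) = 1 - theta = 0.5714

0.5714


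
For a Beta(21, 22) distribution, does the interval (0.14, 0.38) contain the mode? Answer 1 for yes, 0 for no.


Mode of Beta(a,b) = (a-1)/(a+b-2)
= (21-1)/(21+22-2) = 0.4878
Check: 0.14 <= 0.4878 <= 0.38?
Result: 0

0


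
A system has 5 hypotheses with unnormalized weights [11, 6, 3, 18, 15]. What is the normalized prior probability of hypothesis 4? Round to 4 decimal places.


The normalized prior is the weight divided by the total.
Total weight = 53
P(H4) = 18 / 53 = 0.3396

0.3396


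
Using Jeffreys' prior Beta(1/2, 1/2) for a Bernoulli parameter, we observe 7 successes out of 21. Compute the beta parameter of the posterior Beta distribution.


Conjugate update: Beta(0.5 + k, 0.5 + n - k).
k = 7, n - k = 14
Posterior beta = 0.5 + (n - k) = 0.5 + 14 = 14.5

14.5


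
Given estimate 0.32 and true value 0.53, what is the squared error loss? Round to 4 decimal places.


Squared error = (estimate - true)^2
Difference = -0.21
Loss = -0.21^2 = 0.0441

0.0441


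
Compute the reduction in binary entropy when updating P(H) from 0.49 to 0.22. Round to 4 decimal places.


H_before = -p*log2(p) - (1-p)*log2(1-p) for p=0.49: 0.9997
H_after for p=0.22: 0.7602
Reduction = 0.9997 - 0.7602 = 0.2395

0.2395


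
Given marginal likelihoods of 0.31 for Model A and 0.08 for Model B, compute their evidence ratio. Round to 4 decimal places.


Ratio = ML(A) / ML(B) = 0.31/0.08
= 3.875

3.875


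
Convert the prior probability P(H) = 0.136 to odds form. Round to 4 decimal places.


P(not H) = 1 - 0.136 = 0.864
Odds = 0.136 / 0.864 = 0.1574

0.1574


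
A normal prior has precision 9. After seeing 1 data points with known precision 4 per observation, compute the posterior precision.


In the conjugate normal model, precisions add:
tau_posterior = tau_prior + n * tau_data
= 9 + 1*4 = 13

13


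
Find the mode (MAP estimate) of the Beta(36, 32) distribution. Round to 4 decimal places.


For Beta(a,b) with a,b > 1:
Mode = (a-1)/(a+b-2) = (36-1)/(68-2)
= 35/66 = 0.5303

0.5303


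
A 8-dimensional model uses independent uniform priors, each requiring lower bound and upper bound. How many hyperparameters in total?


Per parameter: 2 (lower bound and upper bound).
Total = 8 * 2 = 16

16


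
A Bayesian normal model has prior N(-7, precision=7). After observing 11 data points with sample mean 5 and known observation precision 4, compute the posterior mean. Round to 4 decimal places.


Posterior mean = (prior_precision * prior_mean + n * data_precision * data_mean) / (prior_precision + n * data_precision)
Numerator = 7*-7 + 11*4*5 = 171
Denominator = 7 + 11*4 = 51
Posterior mean = 3.3529

3.3529


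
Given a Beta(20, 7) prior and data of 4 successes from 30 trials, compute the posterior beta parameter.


Number of failures = 30 - 4 = 26
Posterior beta = 7 + 26 = 33

33


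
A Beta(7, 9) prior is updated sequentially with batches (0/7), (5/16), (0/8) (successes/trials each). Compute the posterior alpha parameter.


Sequential conjugate updating is equivalent to a single batch update.
Total successes across all batches = 5
alpha_posterior = alpha_prior + total_successes = 7 + 5
= 12

12


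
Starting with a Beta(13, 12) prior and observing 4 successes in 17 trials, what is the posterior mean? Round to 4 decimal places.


Posterior parameters: alpha = 13 + 4 = 17
beta = 12 + 13 = 25
Posterior mean = alpha / (alpha + beta) = 17 / 42
= 0.4048

0.4048


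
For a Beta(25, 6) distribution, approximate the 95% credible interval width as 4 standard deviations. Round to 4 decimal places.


Variance of Beta(a,b) = ab / ((a+b)^2 * (a+b+1))
= 25*6 / ((31)^2 * 32)
= 0.0049
SD = sqrt(0.0049) = 0.0698
Width = 4 * SD = 0.2794

0.2794


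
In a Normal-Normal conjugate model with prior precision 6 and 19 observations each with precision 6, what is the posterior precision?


Posterior precision = prior precision + n * observation precision
= 6 + 19 * 6
= 6 + 114 = 120

120


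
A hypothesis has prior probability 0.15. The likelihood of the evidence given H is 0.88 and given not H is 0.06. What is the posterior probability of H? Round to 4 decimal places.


Using Bayes' theorem:
P(E) = 0.15 * 0.88 + 0.85 * 0.06
P(E) = 0.183
P(H|E) = (0.15 * 0.88) / 0.183 = 0.7213

0.7213


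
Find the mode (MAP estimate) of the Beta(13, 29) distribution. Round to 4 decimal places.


For Beta(a,b) with a,b > 1:
Mode = (a-1)/(a+b-2) = (13-1)/(42-2)
= 12/40 = 0.3

0.3


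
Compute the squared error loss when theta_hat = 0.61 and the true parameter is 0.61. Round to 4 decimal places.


L = (theta_hat - theta_true)^2
= (0.61 - 0.61)^2
= 0.0^2 = 0.0

0.0


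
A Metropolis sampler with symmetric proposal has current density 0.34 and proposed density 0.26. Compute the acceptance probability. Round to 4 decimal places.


For symmetric proposals, acceptance = min(1, pi(x*)/pi(x))
= min(1, 0.26/0.34)
= min(1, 0.7647) = 0.7647

0.7647


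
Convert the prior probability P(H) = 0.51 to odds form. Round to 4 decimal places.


P(not H) = 1 - 0.51 = 0.49
Odds = 0.51 / 0.49 = 1.0408

1.0408


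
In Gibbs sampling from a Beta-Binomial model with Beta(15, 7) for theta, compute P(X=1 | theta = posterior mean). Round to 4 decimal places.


Posterior mean = alpha/(alpha+beta) = 15/22 = 0.6818
P(X=1|theta=mean) = theta = 0.6818

0.6818


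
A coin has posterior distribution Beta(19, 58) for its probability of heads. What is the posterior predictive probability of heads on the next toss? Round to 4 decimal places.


Posterior predictive = E[theta] = alpha/(alpha+beta)
= 19/77
= 0.2468

0.2468


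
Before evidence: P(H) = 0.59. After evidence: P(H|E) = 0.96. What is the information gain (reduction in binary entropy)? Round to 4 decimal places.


Prior entropy = 0.9765
Posterior entropy = 0.2423
Information gain = 0.9765 - 0.2423 = 0.7342

0.7342


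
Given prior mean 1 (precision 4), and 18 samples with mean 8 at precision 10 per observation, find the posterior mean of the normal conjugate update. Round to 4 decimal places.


The posterior mean is a precision-weighted average of prior and data.
Post. prec. = 4 + 180 = 184
Post. mean = (4 + 1440)/184 = 1444/184 = 7.8478

7.8478


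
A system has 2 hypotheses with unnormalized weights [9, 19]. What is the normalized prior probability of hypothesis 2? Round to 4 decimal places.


The normalized prior is the weight divided by the total.
Total weight = 28
P(H2) = 19 / 28 = 0.6786

0.6786


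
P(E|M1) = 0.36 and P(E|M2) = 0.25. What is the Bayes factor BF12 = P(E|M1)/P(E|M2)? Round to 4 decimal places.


Bayes factor BF12 = P(E|M1) / P(E|M2)
= 0.36 / 0.25
= 1.44

1.44


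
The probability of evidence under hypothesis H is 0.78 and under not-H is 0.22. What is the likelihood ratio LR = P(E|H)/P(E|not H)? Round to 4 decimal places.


LR = 0.78 / 0.22
= 3.5455

3.5455


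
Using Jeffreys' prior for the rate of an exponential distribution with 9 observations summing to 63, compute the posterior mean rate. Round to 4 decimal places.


Jeffreys' prior leads to posterior Gamma(9, 63).
Mean = 9/63 = 0.1429

0.1429


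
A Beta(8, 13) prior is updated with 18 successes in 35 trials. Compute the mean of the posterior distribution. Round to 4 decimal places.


After update: Beta(26, 30)
Mean = 26 / (26 + 30) = 26 / 56
= 0.4643

0.4643


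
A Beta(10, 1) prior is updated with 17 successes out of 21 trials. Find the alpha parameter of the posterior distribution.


In the Beta-Binomial conjugate update:
alpha_post = alpha_prior + successes
= 10 + 17
= 27

27


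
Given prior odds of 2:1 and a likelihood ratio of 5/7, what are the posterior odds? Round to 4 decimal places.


Posterior odds = prior odds * LR
Prior odds = 2/1 = 2.0
LR = 5/7 = 0.7143
Posterior odds = 2.0 * 0.7143 = 1.4286

1.4286


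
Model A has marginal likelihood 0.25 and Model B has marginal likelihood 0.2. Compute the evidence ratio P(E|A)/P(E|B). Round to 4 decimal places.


Evidence ratio = P(E|A) / P(E|B)
= 0.25 / 0.2
= 1.25

1.25


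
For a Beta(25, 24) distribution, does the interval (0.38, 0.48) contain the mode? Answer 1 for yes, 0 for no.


Mode of Beta(a,b) = (a-1)/(a+b-2)
= (25-1)/(25+24-2) = 0.5106
Check: 0.38 <= 0.5106 <= 0.48?
Result: 0

0


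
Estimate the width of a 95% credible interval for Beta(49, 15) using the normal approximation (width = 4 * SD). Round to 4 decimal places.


For Beta(a,b): Var = ab/((a+b)^2(a+b+1))
Var = 0.0028, SD = 0.0525
Approximate 95% CI width = 4 * 0.0525 = 0.2102

0.2102


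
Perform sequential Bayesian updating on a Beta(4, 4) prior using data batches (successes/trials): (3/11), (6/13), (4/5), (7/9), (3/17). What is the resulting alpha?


Accumulate successes: 23
Posterior alpha = prior alpha + sum of successes
= 4 + 23 = 27

27


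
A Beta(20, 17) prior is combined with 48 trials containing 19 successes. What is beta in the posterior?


In conjugate updating:
beta_posterior = beta_prior + (n - k)
= 17 + (48 - 19)
= 17 + 29 = 46

46


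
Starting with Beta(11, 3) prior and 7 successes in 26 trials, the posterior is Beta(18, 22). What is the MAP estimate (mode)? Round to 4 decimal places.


The mode of Beta(a, b) when a > 1 and b > 1 is (a-1)/(a+b-2)
= (18 - 1) / (18 + 22 - 2)
= 17 / 38
= 0.4474

0.4474


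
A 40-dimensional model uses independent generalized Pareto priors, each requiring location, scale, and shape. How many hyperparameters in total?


Per parameter: 3 (location, scale, and shape).
Total = 40 * 3 = 120

120


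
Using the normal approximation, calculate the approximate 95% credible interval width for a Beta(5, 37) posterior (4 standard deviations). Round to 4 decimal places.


Var(Beta) = 5*37/(42^2 * 43) = 0.0024
SD = 0.0494
Width ~ 4*SD = 0.1975

0.1975


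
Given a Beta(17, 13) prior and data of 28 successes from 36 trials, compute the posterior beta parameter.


Number of failures = 36 - 28 = 8
Posterior beta = 13 + 8 = 21

21


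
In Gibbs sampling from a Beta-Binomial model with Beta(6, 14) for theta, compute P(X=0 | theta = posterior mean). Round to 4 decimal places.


Posterior mean = alpha/(alpha+beta) = 6/20 = 0.3
P(X=0|theta=mean) = 1 - theta = 0.7

0.7


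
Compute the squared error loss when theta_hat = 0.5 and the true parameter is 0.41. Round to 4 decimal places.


L = (theta_hat - theta_true)^2
= (0.5 - 0.41)^2
= 0.09^2 = 0.0081

0.0081


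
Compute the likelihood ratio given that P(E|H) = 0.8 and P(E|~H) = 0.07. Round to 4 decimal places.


LR = P(E|H) / P(E|~H)
= 0.8 / 0.07 = 11.4286

11.4286


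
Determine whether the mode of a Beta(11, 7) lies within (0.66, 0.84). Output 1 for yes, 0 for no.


First find the mode: (a-1)/(a+b-2) = 0.625
Is 0.625 in (0.66, 0.84)? 0

0


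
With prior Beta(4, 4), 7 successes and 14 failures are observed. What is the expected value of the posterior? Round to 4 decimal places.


Posterior = Beta(11, 18)
E[theta] = alpha/(alpha+beta)
= 11/29 = 0.3793

0.3793


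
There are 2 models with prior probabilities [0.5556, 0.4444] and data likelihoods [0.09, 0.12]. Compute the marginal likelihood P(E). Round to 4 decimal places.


P(E) = sum over models of P(M_i) * P(E|M_i)
= 0.5556*0.09 + 0.4444*0.12
= 0.1033

0.1033


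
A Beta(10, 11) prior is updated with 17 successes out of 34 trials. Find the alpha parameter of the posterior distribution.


In the Beta-Binomial conjugate update:
alpha_post = alpha_prior + successes
= 10 + 17
= 27

27


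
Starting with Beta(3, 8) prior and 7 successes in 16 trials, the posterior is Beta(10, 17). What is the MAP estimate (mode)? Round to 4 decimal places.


The mode of Beta(a, b) when a > 1 and b > 1 is (a-1)/(a+b-2)
= (10 - 1) / (10 + 17 - 2)
= 9 / 25
= 0.36

0.36


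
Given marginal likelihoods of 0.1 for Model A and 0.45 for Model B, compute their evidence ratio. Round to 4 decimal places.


Ratio = ML(A) / ML(B) = 0.1/0.45
= 0.2222

0.2222


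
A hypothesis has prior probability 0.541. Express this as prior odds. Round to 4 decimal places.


Odds = P(H) / P(not H) = 0.541 / 0.459
= 1.1786

1.1786


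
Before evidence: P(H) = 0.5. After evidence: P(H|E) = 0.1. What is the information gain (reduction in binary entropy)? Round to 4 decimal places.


Prior entropy = 1.0
Posterior entropy = 0.469
Information gain = 1.0 - 0.469 = 0.531

0.531


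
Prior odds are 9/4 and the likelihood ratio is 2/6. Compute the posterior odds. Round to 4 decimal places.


Posterior odds = prior odds * likelihood ratio
= (9/4) * (2/6)
= 18 / 24
= 0.75

0.75


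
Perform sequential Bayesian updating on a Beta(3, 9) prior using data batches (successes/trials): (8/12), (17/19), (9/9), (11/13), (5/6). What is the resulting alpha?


Accumulate successes: 50
Posterior alpha = prior alpha + sum of successes
= 3 + 50 = 53

53


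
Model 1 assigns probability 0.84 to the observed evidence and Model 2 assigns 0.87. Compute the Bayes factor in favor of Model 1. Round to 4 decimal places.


BF = P(data|M1) / P(data|M2)
= 0.84 / 0.87 = 0.9655

0.9655


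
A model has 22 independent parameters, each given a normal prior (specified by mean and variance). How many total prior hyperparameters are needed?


Each normal prior needs 2 hyperparameters (mean and variance).
Total = 2 * 22 = 44

44


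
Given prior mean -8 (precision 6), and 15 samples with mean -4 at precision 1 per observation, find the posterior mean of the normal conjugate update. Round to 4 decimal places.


The posterior mean is a precision-weighted average of prior and data.
Post. prec. = 6 + 15 = 21
Post. mean = (-48 + -60)/21 = -108/21 = -5.1429

-5.1429


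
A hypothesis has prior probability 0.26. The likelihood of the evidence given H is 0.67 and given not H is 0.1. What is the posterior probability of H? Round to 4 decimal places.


Using Bayes' theorem:
P(E) = 0.26 * 0.67 + 0.74 * 0.1
P(E) = 0.2482
P(H|E) = (0.26 * 0.67) / 0.2482 = 0.7019

0.7019


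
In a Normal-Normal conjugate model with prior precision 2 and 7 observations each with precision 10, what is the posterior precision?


Posterior precision = prior precision + n * observation precision
= 2 + 7 * 10
= 2 + 70 = 72

72


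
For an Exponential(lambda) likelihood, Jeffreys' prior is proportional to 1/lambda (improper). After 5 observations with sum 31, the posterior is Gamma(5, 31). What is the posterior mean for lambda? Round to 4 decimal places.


Posterior = Gamma(n, sum_x) = Gamma(5, 31)
Posterior mean = shape/rate = 5/31
= 0.1613

0.1613


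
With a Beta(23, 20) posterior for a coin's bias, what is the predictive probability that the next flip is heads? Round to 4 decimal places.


The predictive probability equals the posterior mean.
P(next = heads) = alpha / (alpha + beta)
= 23 / 43 = 0.5349

0.5349


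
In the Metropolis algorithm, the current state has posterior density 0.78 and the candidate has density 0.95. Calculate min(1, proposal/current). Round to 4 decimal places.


Ratio = 0.95/0.78 = 1.2179
Acceptance probability = min(1, 1.2179)
= 1.0

1.0


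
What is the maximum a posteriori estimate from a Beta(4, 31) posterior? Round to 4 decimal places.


The MAP estimate equals the mode of the distribution.
Mode of Beta(a,b) = (a-1)/(a+b-2)
= 3/33
= 0.0909

0.0909


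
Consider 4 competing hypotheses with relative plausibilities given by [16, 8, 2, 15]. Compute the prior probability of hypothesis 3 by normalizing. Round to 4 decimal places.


Sum of weights = 16 + 8 + 2 + 15 = 41
Normalized prior for H3 = 2 / 41
= 0.0488

0.0488


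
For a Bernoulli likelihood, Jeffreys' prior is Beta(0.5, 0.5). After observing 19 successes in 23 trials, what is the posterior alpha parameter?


Jeffreys' prior for Bernoulli is Beta(0.5, 0.5).
Posterior is Beta(0.5 + k, 0.5 + n - k).
Posterior alpha = 0.5 + k = 0.5 + 19 = 19.5

19.5


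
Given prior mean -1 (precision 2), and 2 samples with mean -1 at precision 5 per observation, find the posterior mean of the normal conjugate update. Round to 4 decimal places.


The posterior mean is a precision-weighted average of prior and data.
Post. prec. = 2 + 10 = 12
Post. mean = (-2 + -10)/12 = -12/12 = -1.0

-1.0


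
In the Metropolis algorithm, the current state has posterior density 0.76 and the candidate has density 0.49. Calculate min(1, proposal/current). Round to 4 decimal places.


Ratio = 0.49/0.76 = 0.6447
Acceptance probability = min(1, 0.6447)
= 0.6447

0.6447


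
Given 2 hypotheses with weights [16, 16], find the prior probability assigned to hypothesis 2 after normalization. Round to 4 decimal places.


To normalize, divide each weight by the sum of all weights.
Sum = 32
Prior(H2) = 16/32 = 0.5

0.5


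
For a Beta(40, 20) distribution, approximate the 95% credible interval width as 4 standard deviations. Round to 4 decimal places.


Variance of Beta(a,b) = ab / ((a+b)^2 * (a+b+1))
= 40*20 / ((60)^2 * 61)
= 0.0036
SD = sqrt(0.0036) = 0.0604
Width = 4 * SD = 0.2414

0.2414


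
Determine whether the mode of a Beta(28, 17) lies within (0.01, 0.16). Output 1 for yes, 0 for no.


First find the mode: (a-1)/(a+b-2) = 0.6279
Is 0.6279 in (0.01, 0.16)? 0

0


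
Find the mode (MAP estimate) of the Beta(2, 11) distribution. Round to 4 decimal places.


For Beta(a,b) with a,b > 1:
Mode = (a-1)/(a+b-2) = (2-1)/(13-2)
= 1/11 = 0.0909

0.0909


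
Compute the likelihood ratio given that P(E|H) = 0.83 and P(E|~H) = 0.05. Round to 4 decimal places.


LR = P(E|H) / P(E|~H)
= 0.83 / 0.05 = 16.6

16.6


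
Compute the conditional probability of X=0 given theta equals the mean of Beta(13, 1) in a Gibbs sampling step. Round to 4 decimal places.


Mean of Beta(13, 1) = 0.9286
P(X=0 | theta=0.9286) = 0.0714

0.0714


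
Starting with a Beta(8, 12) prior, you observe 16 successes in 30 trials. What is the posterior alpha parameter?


For a Beta-Binomial conjugate model:
Posterior alpha = prior alpha + number of successes
= 8 + 16 = 24

24


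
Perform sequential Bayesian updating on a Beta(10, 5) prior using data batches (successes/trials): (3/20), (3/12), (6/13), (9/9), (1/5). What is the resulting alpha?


Accumulate successes: 22
Posterior alpha = prior alpha + sum of successes
= 10 + 22 = 32

32


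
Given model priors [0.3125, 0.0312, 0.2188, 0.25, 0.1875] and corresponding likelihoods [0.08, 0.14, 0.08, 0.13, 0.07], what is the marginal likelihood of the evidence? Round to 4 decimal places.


P(E) = sum_i P(M_i) P(E|M_i)
= 0.025 + 0.0044 + 0.0175 + 0.0325 + 0.0131
= 0.0925

0.0925


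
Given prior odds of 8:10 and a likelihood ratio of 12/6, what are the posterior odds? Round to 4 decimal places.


Posterior odds = prior odds * LR
Prior odds = 8/10 = 0.8
LR = 12/6 = 2.0
Posterior odds = 0.8 * 2.0 = 1.6

1.6


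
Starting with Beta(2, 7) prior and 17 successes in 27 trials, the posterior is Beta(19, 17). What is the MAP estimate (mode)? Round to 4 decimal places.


The mode of Beta(a, b) when a > 1 and b > 1 is (a-1)/(a+b-2)
= (19 - 1) / (19 + 17 - 2)
= 18 / 34
= 0.5294

0.5294


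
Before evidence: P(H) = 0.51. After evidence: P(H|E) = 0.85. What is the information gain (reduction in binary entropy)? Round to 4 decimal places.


Prior entropy = 0.9997
Posterior entropy = 0.6098
Information gain = 0.9997 - 0.6098 = 0.3899

0.3899


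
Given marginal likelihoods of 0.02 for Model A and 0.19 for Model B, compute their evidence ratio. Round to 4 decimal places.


Ratio = ML(A) / ML(B) = 0.02/0.19
= 0.1053

0.1053


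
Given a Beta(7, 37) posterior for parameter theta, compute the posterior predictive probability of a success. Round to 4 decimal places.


For a Beta-Bernoulli model, the predictive probability is the mean:
P(success) = 7/(7+37) = 7/44 = 0.1591

0.1591


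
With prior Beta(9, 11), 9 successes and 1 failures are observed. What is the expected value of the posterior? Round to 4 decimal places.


Posterior = Beta(18, 12)
E[theta] = alpha/(alpha+beta)
= 18/30 = 0.6

0.6


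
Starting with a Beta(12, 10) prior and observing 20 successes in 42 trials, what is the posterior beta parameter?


Posterior beta = prior beta + failures
Failures = 42 - 20 = 22
beta_post = 10 + 22 = 32

32


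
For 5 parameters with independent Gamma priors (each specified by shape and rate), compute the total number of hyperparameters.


A Gamma prior has 2 hyperparameters per parameter.
Total = 5 * 2 = 10

10


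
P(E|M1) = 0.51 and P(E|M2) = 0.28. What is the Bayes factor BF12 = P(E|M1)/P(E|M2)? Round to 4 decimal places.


Bayes factor BF12 = P(E|M1) / P(E|M2)
= 0.51 / 0.28
= 1.8214

1.8214


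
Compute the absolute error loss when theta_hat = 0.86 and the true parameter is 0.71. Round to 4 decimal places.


L = |theta_hat - theta_true|
= |0.86 - 0.71| = 0.15

0.15


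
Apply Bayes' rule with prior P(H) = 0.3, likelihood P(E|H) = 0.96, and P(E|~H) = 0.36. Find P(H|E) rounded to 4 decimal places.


Step 1: Compute marginal P(E) = P(E|H)P(H) + P(E|~H)P(~H)
= 0.96*0.3 + 0.36*0.7 = 0.54
Step 2: P(H|E) = P(E|H)P(H)/P(E) = 0.288/0.54
= 0.5333

0.5333


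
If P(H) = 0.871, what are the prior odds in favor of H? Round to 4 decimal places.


Prior odds = P(H) / (1 - P(H))
= 0.871 / 0.129
= 6.7519

6.7519


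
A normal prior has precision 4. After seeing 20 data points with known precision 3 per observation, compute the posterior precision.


In the conjugate normal model, precisions add:
tau_posterior = tau_prior + n * tau_data
= 4 + 20*3 = 64

64


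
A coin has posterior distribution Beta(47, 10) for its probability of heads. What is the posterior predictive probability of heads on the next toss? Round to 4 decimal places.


Posterior predictive = E[theta] = alpha/(alpha+beta)
= 47/57
= 0.8246

0.8246


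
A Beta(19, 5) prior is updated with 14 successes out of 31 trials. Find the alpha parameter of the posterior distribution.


In the Beta-Binomial conjugate update:
alpha_post = alpha_prior + successes
= 19 + 14
= 33

33


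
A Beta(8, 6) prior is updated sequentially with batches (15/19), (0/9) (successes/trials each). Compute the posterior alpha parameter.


Sequential conjugate updating is equivalent to a single batch update.
Total successes across all batches = 15
alpha_posterior = alpha_prior + total_successes = 8 + 15
= 23

23


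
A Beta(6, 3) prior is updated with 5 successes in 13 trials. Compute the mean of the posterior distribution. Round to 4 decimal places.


After update: Beta(11, 11)
Mean = 11 / (11 + 11) = 11 / 22
= 0.5

0.5


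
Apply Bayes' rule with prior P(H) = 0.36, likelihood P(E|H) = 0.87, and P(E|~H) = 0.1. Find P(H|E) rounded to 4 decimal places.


Step 1: Compute marginal P(E) = P(E|H)P(H) + P(E|~H)P(~H)
= 0.87*0.36 + 0.1*0.64 = 0.3772
Step 2: P(H|E) = P(E|H)P(H)/P(E) = 0.3132/0.3772
= 0.8303

0.8303


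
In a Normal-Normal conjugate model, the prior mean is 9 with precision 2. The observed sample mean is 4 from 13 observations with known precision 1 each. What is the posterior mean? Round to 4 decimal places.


Posterior precision = tau0 + n*tau = 2 + 13*1 = 15
Posterior mean = (tau0*mu0 + n*tau*xbar) / posterior_precision
= (2*9 + 13*1*4) / 15
= 70 / 15 = 4.6667

4.6667


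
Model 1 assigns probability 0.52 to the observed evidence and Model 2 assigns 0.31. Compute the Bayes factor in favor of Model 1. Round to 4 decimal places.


BF = P(data|M1) / P(data|M2)
= 0.52 / 0.31 = 1.6774

1.6774


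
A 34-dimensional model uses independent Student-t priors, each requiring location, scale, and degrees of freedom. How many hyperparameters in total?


Per parameter: 3 (location, scale, and degrees of freedom).
Total = 34 * 3 = 102

102


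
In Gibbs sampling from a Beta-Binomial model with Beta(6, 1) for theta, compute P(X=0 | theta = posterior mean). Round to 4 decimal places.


Posterior mean = alpha/(alpha+beta) = 6/7 = 0.8571
P(X=0|theta=mean) = 1 - theta = 0.1429

0.1429


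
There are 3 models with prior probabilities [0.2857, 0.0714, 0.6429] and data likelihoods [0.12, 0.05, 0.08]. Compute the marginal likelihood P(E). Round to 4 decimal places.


P(E) = sum over models of P(M_i) * P(E|M_i)
= 0.2857*0.12 + 0.0714*0.05 + 0.6429*0.08
= 0.0893

0.0893


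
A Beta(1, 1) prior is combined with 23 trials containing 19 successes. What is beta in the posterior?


In conjugate updating:
beta_posterior = beta_prior + (n - k)
= 1 + (23 - 19)
= 1 + 4 = 5

5


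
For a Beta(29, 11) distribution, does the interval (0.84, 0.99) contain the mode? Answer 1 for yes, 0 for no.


Mode of Beta(a,b) = (a-1)/(a+b-2)
= (29-1)/(29+11-2) = 0.7368
Check: 0.84 <= 0.7368 <= 0.99?
Result: 0

0


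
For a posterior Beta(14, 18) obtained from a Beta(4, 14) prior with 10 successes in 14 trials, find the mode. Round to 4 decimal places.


Mode = (alpha - 1) / (alpha + beta - 2)
= 13 / 30
= 0.4333

0.4333


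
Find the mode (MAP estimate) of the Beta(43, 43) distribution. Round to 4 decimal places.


For Beta(a,b) with a,b > 1:
Mode = (a-1)/(a+b-2) = (43-1)/(86-2)
= 42/84 = 0.5

0.5


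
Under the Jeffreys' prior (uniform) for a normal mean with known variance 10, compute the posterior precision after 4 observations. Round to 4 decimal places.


Prior precision = 0 (flat prior).
Post. prec. = 0 + n/var = 4/10 = 0.4

0.4


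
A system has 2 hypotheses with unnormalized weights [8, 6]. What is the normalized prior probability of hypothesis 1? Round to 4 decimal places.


The normalized prior is the weight divided by the total.
Total weight = 14
P(H1) = 8 / 14 = 0.5714

0.5714


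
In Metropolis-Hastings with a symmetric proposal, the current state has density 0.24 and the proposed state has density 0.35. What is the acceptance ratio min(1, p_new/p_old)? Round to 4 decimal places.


Ratio = p_new / p_old = 0.35 / 0.24 = 1.4583
Acceptance = min(1, 1.4583) = 1.0

1.0


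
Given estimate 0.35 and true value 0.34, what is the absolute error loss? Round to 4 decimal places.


Absolute error = |estimate - true|
= |0.01| = 0.01

0.01


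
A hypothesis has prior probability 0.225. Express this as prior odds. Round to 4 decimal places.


Odds = P(H) / P(not H) = 0.225 / 0.775
= 0.2903

0.2903


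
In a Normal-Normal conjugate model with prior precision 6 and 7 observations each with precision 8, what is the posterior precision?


Posterior precision = prior precision + n * observation precision
= 6 + 7 * 8
= 6 + 56 = 62

62


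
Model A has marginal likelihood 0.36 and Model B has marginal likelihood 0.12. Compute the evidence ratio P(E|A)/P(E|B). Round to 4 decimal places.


Evidence ratio = P(E|A) / P(E|B)
= 0.36 / 0.12
= 3.0

3.0


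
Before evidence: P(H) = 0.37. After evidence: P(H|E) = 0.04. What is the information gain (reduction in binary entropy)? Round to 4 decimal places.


Prior entropy = 0.9507
Posterior entropy = 0.2423
Information gain = 0.9507 - 0.2423 = 0.7084

0.7084


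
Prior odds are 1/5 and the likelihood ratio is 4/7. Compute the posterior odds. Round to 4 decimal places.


Posterior odds = prior odds * likelihood ratio
= (1/5) * (4/7)
= 4 / 35
= 0.1143

0.1143


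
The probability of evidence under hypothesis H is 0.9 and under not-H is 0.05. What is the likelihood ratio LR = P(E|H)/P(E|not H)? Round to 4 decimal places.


LR = 0.9 / 0.05
= 18.0

18.0


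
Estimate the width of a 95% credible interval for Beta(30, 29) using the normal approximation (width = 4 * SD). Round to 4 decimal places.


For Beta(a,b): Var = ab/((a+b)^2(a+b+1))
Var = 0.0042, SD = 0.0645
Approximate 95% CI width = 4 * 0.0645 = 0.2582

0.2582


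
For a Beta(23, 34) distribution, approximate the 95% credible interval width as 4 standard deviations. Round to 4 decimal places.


Variance of Beta(a,b) = ab / ((a+b)^2 * (a+b+1))
= 23*34 / ((57)^2 * 58)
= 0.0041
SD = sqrt(0.0041) = 0.0644
Width = 4 * SD = 0.2577

0.2577


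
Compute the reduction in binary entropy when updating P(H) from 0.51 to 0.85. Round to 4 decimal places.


H_before = -p*log2(p) - (1-p)*log2(1-p) for p=0.51: 0.9997
H_after for p=0.85: 0.6098
Reduction = 0.9997 - 0.6098 = 0.3899

0.3899


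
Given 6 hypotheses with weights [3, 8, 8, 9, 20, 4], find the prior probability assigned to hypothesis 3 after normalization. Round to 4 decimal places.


To normalize, divide each weight by the sum of all weights.
Sum = 52
Prior(H3) = 8/52 = 0.1538

0.1538


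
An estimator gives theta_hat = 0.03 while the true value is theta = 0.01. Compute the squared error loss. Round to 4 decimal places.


The squared error loss is (theta_hat - theta)^2
= (0.03 - 0.01)^2
= (0.02)^2 = 0.0004

0.0004


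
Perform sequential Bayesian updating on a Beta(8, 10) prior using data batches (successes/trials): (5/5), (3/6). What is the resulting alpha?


Accumulate successes: 8
Posterior alpha = prior alpha + sum of successes
= 8 + 8 = 16

16


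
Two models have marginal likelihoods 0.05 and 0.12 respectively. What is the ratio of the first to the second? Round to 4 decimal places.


Evidence ratio = 0.05 / 0.12
= 0.4167

0.4167


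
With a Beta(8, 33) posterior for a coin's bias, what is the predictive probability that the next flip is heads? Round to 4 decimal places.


The predictive probability equals the posterior mean.
P(next = heads) = alpha / (alpha + beta)
= 8 / 41 = 0.1951

0.1951


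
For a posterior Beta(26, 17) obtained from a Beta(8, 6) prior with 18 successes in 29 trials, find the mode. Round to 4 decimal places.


Mode = (alpha - 1) / (alpha + beta - 2)
= 25 / 41
= 0.6098

0.6098


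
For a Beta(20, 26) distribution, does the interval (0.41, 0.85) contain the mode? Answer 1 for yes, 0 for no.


Mode of Beta(a,b) = (a-1)/(a+b-2)
= (20-1)/(20+26-2) = 0.4318
Check: 0.41 <= 0.4318 <= 0.85?
Result: 1

1


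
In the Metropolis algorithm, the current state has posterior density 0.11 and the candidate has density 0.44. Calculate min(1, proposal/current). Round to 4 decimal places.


Ratio = 0.44/0.11 = 4.0
Acceptance probability = min(1, 4.0)
= 1.0

1.0


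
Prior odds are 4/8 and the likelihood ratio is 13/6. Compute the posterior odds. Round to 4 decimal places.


Posterior odds = prior odds * likelihood ratio
= (4/8) * (13/6)
= 52 / 48
= 1.0833

1.0833


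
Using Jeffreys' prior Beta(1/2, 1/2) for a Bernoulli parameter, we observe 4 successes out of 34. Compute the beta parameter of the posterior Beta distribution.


Conjugate update: Beta(0.5 + k, 0.5 + n - k).
k = 4, n - k = 30
Posterior beta = 0.5 + (n - k) = 0.5 + 30 = 30.5

30.5


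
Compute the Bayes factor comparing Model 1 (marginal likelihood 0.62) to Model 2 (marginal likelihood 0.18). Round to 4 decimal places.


BF12 = marginal likelihood of M1 / marginal likelihood of M2
= 0.62/0.18
= 3.4444

3.4444


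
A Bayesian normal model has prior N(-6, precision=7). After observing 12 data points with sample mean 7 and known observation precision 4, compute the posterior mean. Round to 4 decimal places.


Posterior mean = (prior_precision * prior_mean + n * data_precision * data_mean) / (prior_precision + n * data_precision)
Numerator = 7*-6 + 12*4*7 = 294
Denominator = 7 + 12*4 = 55
Posterior mean = 5.3455

5.3455


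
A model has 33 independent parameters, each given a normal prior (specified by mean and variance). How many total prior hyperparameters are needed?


Each normal prior needs 2 hyperparameters (mean and variance).
Total = 2 * 33 = 66

66


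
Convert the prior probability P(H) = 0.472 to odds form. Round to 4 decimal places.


P(not H) = 1 - 0.472 = 0.528
Odds = 0.472 / 0.528 = 0.8939

0.8939


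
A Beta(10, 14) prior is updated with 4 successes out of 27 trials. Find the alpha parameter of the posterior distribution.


In the Beta-Binomial conjugate update:
alpha_post = alpha_prior + successes
= 10 + 4
= 14

14


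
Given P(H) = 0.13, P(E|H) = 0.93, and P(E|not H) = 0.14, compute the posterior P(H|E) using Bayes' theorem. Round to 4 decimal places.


By Bayes' theorem: P(H|E) = P(E|H)*P(H) / P(E)
P(E) = P(E|H)*P(H) + P(E|not H)*P(not H)
P(E) = 0.93*0.13 + 0.14*0.87 = 0.2427
P(H|E) = 0.93*0.13 / 0.2427 = 0.4981

0.4981


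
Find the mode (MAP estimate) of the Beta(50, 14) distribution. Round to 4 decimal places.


For Beta(a,b) with a,b > 1:
Mode = (a-1)/(a+b-2) = (50-1)/(64-2)
= 49/62 = 0.7903

0.7903


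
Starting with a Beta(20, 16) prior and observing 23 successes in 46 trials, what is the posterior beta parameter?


Posterior beta = prior beta + failures
Failures = 46 - 23 = 23
beta_post = 16 + 23 = 39

39


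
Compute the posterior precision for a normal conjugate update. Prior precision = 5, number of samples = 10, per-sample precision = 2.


tau_post = tau_0 + n * tau
= 5 + 10 * 2 = 25

25


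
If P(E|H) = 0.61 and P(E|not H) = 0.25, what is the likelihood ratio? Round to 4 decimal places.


Likelihood ratio = P(E|H) / P(E|not H)
= 0.61 / 0.25
= 2.44

2.44


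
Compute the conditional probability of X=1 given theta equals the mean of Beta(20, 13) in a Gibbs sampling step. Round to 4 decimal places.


Mean of Beta(20, 13) = 0.6061
P(X=1 | theta=0.6061) = 0.6061

0.6061


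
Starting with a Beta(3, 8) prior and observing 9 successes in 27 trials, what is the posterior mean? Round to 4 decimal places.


Posterior parameters: alpha = 3 + 9 = 12
beta = 8 + 18 = 26
Posterior mean = alpha / (alpha + beta) = 12 / 38
= 0.3158

0.3158


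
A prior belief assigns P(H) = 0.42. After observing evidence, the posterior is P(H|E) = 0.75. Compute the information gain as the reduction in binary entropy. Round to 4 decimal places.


H(prior) = -0.42*log2(0.42) - 0.58*log2(0.58)
= 0.9815
H(post) = -0.75*log2(0.75) - 0.25*log2(0.25)
= 0.8113
IG = 0.9815 - 0.8113 = 0.1702

0.1702


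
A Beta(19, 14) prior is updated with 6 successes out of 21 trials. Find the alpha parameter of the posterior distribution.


In the Beta-Binomial conjugate update:
alpha_post = alpha_prior + successes
= 19 + 6
= 25

25


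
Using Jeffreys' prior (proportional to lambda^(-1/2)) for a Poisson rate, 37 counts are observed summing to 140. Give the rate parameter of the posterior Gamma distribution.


Conjugate update: Gamma(prior_shape + S, prior_rate + n).
Prior shape = 0.5, prior rate = 0.
Posterior rate = 0 + n = 37

37.0


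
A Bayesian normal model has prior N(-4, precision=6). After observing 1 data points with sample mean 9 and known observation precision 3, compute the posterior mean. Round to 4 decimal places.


Posterior mean = (prior_precision * prior_mean + n * data_precision * data_mean) / (prior_precision + n * data_precision)
Numerator = 6*-4 + 1*3*9 = 3
Denominator = 6 + 1*3 = 9
Posterior mean = 0.3333

0.3333


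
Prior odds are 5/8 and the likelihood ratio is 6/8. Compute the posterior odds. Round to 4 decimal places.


Posterior odds = prior odds * likelihood ratio
= (5/8) * (6/8)
= 30 / 64
= 0.4688

0.4688


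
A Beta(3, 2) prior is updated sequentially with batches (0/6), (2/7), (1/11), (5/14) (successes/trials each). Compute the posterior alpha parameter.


Sequential conjugate updating is equivalent to a single batch update.
Total successes across all batches = 8
alpha_posterior = alpha_prior + total_successes = 3 + 8
= 11

11


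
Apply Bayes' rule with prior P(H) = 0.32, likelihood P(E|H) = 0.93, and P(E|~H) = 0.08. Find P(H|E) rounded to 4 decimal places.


Step 1: Compute marginal P(E) = P(E|H)P(H) + P(E|~H)P(~H)
= 0.93*0.32 + 0.08*0.68 = 0.352
Step 2: P(H|E) = P(E|H)P(H)/P(E) = 0.2976/0.352
= 0.8455

0.8455


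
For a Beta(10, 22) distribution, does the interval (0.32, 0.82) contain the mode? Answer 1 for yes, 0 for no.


Mode of Beta(a,b) = (a-1)/(a+b-2)
= (10-1)/(10+22-2) = 0.3
Check: 0.32 <= 0.3 <= 0.82?
Result: 0

0


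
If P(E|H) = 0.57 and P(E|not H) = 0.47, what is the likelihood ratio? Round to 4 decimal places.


Likelihood ratio = P(E|H) / P(E|not H)
= 0.57 / 0.47
= 1.2128

1.2128


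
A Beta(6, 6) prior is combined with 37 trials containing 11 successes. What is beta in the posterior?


In conjugate updating:
beta_posterior = beta_prior + (n - k)
= 6 + (37 - 11)
= 6 + 26 = 32

32
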